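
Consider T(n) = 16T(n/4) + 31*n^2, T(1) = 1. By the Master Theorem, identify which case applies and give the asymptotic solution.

a=16, b=4, f(n)=31*n^2.
log_4(16) = 2, so n^(log_b(a)) = n^2.
f(n) = Theta(n^2), so Case 2 applies.
T(n) = Theta(n^2 log n).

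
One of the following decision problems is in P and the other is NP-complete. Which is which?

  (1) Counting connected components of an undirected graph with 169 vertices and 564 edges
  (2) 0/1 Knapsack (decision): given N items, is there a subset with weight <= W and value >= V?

(1) is P: BFS/DFS visits each vertex and edge once: O(V+E).
(2) is NP-complete: reduces from Subset Sum.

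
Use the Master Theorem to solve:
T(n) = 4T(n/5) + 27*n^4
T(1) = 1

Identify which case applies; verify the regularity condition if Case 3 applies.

a=4, b=5, f(n)=27*n^4.
log_5(4) = 0.8614 < 4.
f(n) = Omega(n^(0.8614+epsilon)) for some epsilon > 0, so Case 3 is the candidate.
Regularity: a*f(n/b) = 4*27*(n/5)^4 = (4/625)*27*n^4 <= c*f(n) with c = 4/625 < 1. Satisfied.
Case 3: T(n) = Theta(n^4).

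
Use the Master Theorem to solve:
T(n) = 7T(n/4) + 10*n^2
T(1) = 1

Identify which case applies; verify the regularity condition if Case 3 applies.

a=7, b=4, f(n)=10*n^2.
log_4(7) = 1.404 < 2.
f(n) = Omega(n^(1.404+epsilon)) for some epsilon > 0, so Case 3 is the candidate.
Regularity: a*f(n/b) = 7*10*(n/4)^2 = (7/16)*10*n^2 <= c*f(n) with c = 7/16 < 1. Satisfied.
Case 3: T(n) = Theta(n^2).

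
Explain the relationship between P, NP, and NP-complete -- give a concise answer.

P: solvable in polynomial time. NP: verifiable in polynomial time. NP-complete: in NP and at least as hard as every problem in NP (via polynomial reduction). P is a subset of NP. If any NP-complete problem is in P, then P = NP.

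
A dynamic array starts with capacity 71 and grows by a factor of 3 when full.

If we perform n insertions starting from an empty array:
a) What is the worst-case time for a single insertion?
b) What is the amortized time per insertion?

(a) Worst-case single insertion: O(n) -- when the array is full at capacity c, the resize copies all c elements, and c can be Theta(n).
(b) Resizes happen at sizes 71, 213, 639, ... Total copy cost for n insertions: 71 + 213 + ... = O(n) (geometric series with ratio 1/3). Amortized cost per insertion: O(n)/n = O(1).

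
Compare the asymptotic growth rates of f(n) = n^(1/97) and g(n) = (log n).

f(n) = n^(1/97) grows faster: any positive power of n dominates any polylog.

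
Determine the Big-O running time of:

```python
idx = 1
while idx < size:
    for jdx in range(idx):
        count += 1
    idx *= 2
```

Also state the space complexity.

Time complexity: O(n).
Space complexity: O(1).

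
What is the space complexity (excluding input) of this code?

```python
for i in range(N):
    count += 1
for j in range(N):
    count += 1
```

Space complexity: O(1).
Only a constant amount of auxiliary storage is used; nothing grows with n.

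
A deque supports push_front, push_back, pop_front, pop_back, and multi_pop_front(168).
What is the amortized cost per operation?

Assign 2 credits to each push operation. A pop uses 1 saved credit. multi_pop_front(168) uses up to 168 saved credits from previous pushes. Credits never go negative. Amortized cost is O(1).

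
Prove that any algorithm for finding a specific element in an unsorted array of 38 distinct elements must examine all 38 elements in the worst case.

Adversary argument: if the algorithm examines fewer than 38 elements, the adversary places the target in an unexamined position. The algorithm cannot distinguish 'not present' from 'in unexamined position'.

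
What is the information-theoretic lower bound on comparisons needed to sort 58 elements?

There are 58! = 2350561331282878571829474910515074683828862318181142924420699914240000000000000 possible orderings. Each comparison gives 1 bit. We need at least ceil(log_2(2350561331282878571829474910515074683828862318181142924420699914240000000000000)) = 261 comparisons.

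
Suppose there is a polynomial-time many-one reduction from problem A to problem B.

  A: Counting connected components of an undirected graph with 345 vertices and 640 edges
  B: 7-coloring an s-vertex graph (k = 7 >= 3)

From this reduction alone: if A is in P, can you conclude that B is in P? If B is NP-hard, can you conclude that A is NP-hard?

A poly-time reduction A <=_p B transfers tractability DOWN (B easy => A easy) and hardness UP (A hard => B hard), not the reverse.
From A in P, the reduction alone does NOT give B in P: any problem in P trivially reduces to SAT, yet SAT is not known to be in P.
From B NP-hard, the reduction alone does NOT give A NP-hard: again, easy problems reduce to hard ones.
(Here in fact A is P and B is NP-complete.)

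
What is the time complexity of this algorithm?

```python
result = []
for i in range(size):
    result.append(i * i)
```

Time complexity: O(n).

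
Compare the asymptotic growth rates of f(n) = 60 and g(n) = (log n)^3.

g(n) = (log n)^3 grows faster: any unbounded function dominates a constant.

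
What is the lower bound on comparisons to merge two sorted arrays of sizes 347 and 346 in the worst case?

Adversary: with |347 - 346| <= 1 the inputs can be fully interleaved so that every adjacent pair in the merged output comes from different arrays. Then each of the 692 adjacent pairs must be directly compared, or the algorithm cannot determine their relative order. Standard merge meets this bound.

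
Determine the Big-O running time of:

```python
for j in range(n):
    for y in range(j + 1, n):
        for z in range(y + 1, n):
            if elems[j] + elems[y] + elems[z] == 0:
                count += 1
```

Time complexity: O(n^3).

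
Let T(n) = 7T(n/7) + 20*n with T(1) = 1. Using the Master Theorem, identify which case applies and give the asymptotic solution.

a=7, b=7, f(n)=20*n.
log_7(7) = 1, so n^(log_b(a)) = n.
f(n) = Theta(n), so Case 2 applies.
T(n) = Theta(n log n).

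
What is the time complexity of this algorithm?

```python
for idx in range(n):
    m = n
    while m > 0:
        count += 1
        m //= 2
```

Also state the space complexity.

Time complexity: O(n log n).
Space complexity: O(1).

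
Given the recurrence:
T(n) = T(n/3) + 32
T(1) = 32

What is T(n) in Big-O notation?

Each step divides n by 3 and adds 32. After log_3(n) steps, T(n) = O(log n).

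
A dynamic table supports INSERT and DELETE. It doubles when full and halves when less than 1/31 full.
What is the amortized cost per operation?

Using potential function Phi = |2*num_items - table_size| when load > 1/2, and Phi = table_size/2 - num_items otherwise. The gap of 1/31 vs 1/2 for shrinking prevents thrashing. Both insert and delete have O(1) amortized cost.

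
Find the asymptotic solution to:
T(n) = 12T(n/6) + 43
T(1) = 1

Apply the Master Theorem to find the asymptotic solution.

a=12, b=6, f(n)=43. log_6(12) = 1.387. Case 1 of Master Theorem: T(n) = O(n^1.387).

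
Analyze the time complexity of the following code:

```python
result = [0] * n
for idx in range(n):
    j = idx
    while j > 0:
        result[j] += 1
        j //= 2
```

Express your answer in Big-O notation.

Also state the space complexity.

Time complexity: O(n log n).
Space complexity: O(n).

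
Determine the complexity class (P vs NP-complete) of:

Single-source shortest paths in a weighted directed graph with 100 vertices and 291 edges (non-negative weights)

This problem is in P: Dijkstra's algorithm runs in O((V+E) log V).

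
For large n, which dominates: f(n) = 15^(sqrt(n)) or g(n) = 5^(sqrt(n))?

f(n) = 15^(sqrt(n)) grows faster: ratio is (15/5)^(sqrt(n)) -> infinity since 15/5 > 1.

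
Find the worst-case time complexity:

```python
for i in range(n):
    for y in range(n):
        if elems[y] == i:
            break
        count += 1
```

Time complexity: O(n^2).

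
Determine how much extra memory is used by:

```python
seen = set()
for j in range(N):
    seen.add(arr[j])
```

Space complexity: O(n).
Auxiliary storage grows linearly with the input size n in the worst case.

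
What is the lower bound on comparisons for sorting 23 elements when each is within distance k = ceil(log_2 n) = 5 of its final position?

Partition the 23 positions into floor(n/k) blocks of k = 5 consecutive positions; any permutation within a block keeps every element within k of its final position, so there are at least (k!)^(n/k) distinguishable inputs. Lower bound: log_2((k!)^(n/k)) = (n/k) * log_2(k!) = Theta(n log k); with k = ceil(log_2 n), this is Omega(n log log n).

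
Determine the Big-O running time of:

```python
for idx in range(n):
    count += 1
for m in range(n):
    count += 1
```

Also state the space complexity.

Time complexity: O(n).
Space complexity: O(1).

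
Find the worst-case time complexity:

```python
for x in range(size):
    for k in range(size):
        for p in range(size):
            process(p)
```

Time complexity: O(n^3).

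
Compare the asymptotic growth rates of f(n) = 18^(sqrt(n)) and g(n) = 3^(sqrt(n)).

f(n) = 18^(sqrt(n)) grows faster: ratio is (18/3)^(sqrt(n)) -> infinity since 18/3 > 1.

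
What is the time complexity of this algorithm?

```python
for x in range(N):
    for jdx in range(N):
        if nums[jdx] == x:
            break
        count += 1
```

Time complexity: O(n^2).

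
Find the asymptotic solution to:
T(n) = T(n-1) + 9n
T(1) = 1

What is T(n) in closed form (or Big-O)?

Unrolling: T(n) = 1 + 9*(2 + 3 + ... + n) = 1 + 9*(n(n+1)/2 - 1) = O(n^2).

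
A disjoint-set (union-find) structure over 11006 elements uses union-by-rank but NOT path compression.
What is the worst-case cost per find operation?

Union-by-rank alone keeps every tree's height <= log_2(11006) ~= 13.4. Each find traverses from a node to its root, costing O(height) = O(log n). Without path compression this bound is tight.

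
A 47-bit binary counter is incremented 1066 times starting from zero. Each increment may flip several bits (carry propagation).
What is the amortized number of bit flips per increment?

Bit i flips on every 2^i-th increment, so over 1066 increments bit i flips floor(1066/2^i) times. Summing over i: total flips < 2 * 1066. Amortized: < 2 = O(1) per increment.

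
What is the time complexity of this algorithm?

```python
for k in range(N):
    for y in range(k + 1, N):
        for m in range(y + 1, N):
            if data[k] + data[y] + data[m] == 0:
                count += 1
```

Time complexity: O(n^3).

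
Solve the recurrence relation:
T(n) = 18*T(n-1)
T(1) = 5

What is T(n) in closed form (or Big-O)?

Each step multiplies by 18. T(n) = T(1)*18^(n-1) = 5*18^(n-1).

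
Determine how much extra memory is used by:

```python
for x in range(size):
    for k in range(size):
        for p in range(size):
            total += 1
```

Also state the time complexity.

Space complexity: O(1).
Only a constant amount of auxiliary storage is used; nothing grows with n.
Time complexity: O(n^3).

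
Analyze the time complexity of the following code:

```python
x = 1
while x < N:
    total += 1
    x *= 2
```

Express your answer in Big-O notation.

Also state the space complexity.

Time complexity: O(log n).
Space complexity: O(1).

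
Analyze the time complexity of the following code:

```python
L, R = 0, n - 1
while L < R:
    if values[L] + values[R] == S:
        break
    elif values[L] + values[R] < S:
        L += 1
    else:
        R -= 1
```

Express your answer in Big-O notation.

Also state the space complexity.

Time complexity: O(n).
Space complexity: O(1).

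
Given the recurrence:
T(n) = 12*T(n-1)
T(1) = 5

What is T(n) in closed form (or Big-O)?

Each step multiplies by 12. T(n) = T(1)*12^(n-1) = 5*12^(n-1).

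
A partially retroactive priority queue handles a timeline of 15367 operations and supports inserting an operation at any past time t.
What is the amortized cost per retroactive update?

Partially retroactive priority queues (Demaine-Iacono-Langerman) allow updates at past times with queries only at the present. With a balanced BST over the m = 15367 timeline events tracking bridges, each retroactive insert or delete is O(log m) amortized.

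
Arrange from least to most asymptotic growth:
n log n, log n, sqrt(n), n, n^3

Ordered by growth rate: log n < sqrt(n) < n < n log n < n^3.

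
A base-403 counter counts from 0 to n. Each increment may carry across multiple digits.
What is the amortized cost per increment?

Digit at position i changes every 403^i increments. Total digit changes over n increments: n * 403/(403-1) = O(n). Amortized: O(1).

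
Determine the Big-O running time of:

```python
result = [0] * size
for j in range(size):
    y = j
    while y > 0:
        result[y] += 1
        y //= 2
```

Time complexity: O(n log n).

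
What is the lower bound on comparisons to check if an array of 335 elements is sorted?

To verify 335 elements are sorted, we must compare each consecutive pair. Skipping any pair allows an adversary to swap them. Therefore 334 comparisons are necessary and sufficient.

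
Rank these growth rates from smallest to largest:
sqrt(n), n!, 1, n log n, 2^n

Ordered by growth rate: 1 < sqrt(n) < n log n < 2^n < n!.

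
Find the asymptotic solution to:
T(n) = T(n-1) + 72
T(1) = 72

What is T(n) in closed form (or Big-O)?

Unrolling: T(n) = T(n-1) + 72 = T(n-2) + 2*72 = ... = T(1) + (n-1)*72 = 72 + (n-1)*72 = 72n.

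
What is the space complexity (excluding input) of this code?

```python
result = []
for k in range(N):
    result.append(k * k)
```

Space complexity: O(n).
Auxiliary storage grows linearly with the input size n in the worst case.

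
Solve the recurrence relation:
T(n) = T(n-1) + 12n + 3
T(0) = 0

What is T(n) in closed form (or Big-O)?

Dominant term in sum is 12*sum(i, i=1..n) = 12*n*(n+1)/2 = O(n^2).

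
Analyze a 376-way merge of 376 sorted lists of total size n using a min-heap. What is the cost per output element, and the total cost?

Maintain a min-heap of size 376 holding the current head of each list. Each output step does one extract-min (O(log 376)) and one insert of that list's next element (O(log 376)). Each of the n elements passes through the heap exactly once, so the total cost is O(n log 376), i.e. O(log 376) per output element.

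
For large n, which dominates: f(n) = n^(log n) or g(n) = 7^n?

g(n) = 7^n grows faster: take logs: log(n^(log n)) = (log n)^2, log(7^n) = n log 7; n dominates (log n)^2.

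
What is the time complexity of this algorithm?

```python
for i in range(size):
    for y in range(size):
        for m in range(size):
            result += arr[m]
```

Time complexity: O(n^3).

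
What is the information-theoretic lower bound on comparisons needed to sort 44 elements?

There are 44! = 2658271574788448768043625811014615890319638528000000000 possible orderings. Each comparison gives 1 bit. We need at least ceil(log_2(2658271574788448768043625811014615890319638528000000000)) = 181 comparisons.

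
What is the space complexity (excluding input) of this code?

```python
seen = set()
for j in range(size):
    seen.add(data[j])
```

Space complexity: O(n).
Auxiliary storage grows linearly with the input size n in the worst case.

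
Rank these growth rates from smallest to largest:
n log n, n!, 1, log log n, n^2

Ordered by growth rate: 1 < log log n < n log n < n^2 < n!.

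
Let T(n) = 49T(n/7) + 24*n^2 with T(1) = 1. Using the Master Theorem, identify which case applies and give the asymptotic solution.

a=49, b=7, f(n)=24*n^2.
log_7(49) = 2, so n^(log_b(a)) = n^2.
f(n) = Theta(n^2), so Case 2 applies.
T(n) = Theta(n^2 log n).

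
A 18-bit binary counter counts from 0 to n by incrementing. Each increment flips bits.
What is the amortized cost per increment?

Bit i flips every 2^i increments. Total flips over n increments: sum_{i=0}^{18} n/2^i < 2n. Amortized cost: 2n/n = O(1).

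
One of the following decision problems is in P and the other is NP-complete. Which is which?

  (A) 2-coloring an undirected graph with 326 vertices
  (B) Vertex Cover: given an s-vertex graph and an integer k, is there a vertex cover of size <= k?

(A) is P: 2-coloring is bipartiteness testing via BFS, O(V+E).
(B) is NP-complete: one of Karp's 21 NP-complete problems (with k part of the input; for any fixed constant k it is in P).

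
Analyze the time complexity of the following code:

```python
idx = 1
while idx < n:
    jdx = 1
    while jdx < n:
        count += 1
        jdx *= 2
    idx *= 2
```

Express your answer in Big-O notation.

Time complexity: O(log^2 n).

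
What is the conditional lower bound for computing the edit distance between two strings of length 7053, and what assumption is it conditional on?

Under SETH (the Strong Exponential Time Hypothesis), edit distance on length-7053 strings cannot be computed in O(n^(2-epsilon)) time for any epsilon > 0 (Backurs-Indyk). The reduction is from CNF-SAT via the orthogonal vectors problem.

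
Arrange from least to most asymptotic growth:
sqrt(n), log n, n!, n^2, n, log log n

Ordered by growth rate: log log n < log n < sqrt(n) < n < n^2 < n!.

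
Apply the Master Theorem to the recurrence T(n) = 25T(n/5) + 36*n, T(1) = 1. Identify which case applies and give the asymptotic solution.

a=25, b=5, f(n)=36*n.
log_5(25) = 2 > 1.
Since f(n) = O(n^1) is polynomially smaller than n^2, Case 1 applies.
T(n) = Theta(n^2).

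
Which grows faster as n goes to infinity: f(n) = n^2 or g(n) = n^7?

g(n) = n^7 grows faster: n^7/n^2 = n^5 -> infinity.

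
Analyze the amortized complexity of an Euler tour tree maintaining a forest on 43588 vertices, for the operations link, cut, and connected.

An Euler tour tree stores each tree's Euler tour as a balanced BST keyed by tour position. On 43588 vertices: link concatenates two tours via O(1) splits/joins of size <= 2*43588 (O(log n)); cut splits the tour at the two occurrences of the edge (O(log n)); connected compares BST roots (O(log n) to find the root). All O(log n) amortized.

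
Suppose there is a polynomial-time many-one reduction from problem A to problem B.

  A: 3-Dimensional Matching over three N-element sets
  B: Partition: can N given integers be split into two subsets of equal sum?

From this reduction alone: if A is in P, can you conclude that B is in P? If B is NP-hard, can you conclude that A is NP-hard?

A poly-time reduction A <=_p B transfers tractability DOWN (B easy => A easy) and hardness UP (A hard => B hard), not the reverse.
From A in P, the reduction alone does NOT give B in P: any problem in P trivially reduces to SAT, yet SAT is not known to be in P.
From B NP-hard, the reduction alone does NOT give A NP-hard: again, easy problems reduce to hard ones.
(Here in fact A is NP-complete and B is NP-complete.)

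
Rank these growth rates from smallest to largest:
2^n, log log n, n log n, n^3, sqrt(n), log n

Ordered by growth rate: log log n < log n < sqrt(n) < n log n < n^3 < 2^n.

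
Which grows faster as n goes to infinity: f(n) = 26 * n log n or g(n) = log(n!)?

f(n) = 26 * n log n and g(n) = log(n!) are Theta of each other: Stirling: log(n!) = n log n - n + O(log n) = Theta(n log n); the constant 26 doesn't change the Theta class.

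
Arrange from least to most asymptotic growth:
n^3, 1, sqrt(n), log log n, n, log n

Ordered by growth rate: 1 < log log n < log n < sqrt(n) < n < n^3.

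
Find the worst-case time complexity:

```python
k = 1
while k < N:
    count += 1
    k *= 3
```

Time complexity: O(log n).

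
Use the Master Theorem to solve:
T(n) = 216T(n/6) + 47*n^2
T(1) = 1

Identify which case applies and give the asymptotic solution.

a=216, b=6, f(n)=47*n^2.
log_6(216) = 3 > 2.
Since f(n) = O(n^2) is polynomially smaller than n^3, Case 1 applies.
T(n) = Theta(n^3).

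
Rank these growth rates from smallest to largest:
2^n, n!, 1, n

Ordered by growth rate: 1 < n < 2^n < n!.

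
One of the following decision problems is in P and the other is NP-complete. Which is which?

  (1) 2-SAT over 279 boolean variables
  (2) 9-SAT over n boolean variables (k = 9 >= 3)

(1) is P: 2-SAT is solvable in linear time via implication-graph SCCs.
(2) is NP-complete: 3-SAT is NP-complete (Cook-Levin); k-SAT for k>=3 reduces from 3-SAT.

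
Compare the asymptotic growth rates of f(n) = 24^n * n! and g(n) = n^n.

f(n) = 24^n * n! grows faster: by Stirling n! ~ sqrt(2 pi n)(n/e)^n, so 24^n n! / n^n ~ (24/e)^n sqrt(2 pi n) -> infinity since 24/e > 1.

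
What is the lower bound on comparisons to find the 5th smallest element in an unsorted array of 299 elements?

Finding the 5th smallest of 299 elements requires Omega(n) comparisons. Every element must participate in at least one comparison; otherwise it could be the 5th smallest.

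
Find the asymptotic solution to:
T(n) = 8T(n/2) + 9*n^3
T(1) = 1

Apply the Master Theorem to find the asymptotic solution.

a=8, b=2, f(n)=9*n^3. log_2(8) = 3. Case 2: T(n) = O(n^3 log n).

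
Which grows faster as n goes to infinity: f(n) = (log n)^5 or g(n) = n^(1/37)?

g(n) = n^(1/37) grows faster: any positive power of n dominates any polylog.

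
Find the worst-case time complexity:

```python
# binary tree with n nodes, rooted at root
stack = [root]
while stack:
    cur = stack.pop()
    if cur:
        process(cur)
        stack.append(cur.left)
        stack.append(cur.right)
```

Time complexity: O(n).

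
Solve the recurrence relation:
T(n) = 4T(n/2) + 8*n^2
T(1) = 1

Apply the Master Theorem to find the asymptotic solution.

a=4, b=2, f(n)=8*n^2. log_2(4) = 2. Case 2: T(n) = O(n^2 log n).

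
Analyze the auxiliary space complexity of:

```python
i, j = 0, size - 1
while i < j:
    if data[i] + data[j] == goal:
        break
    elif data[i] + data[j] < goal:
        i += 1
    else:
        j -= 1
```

Space complexity: O(1).
Only a constant amount of auxiliary storage is used; nothing grows with n.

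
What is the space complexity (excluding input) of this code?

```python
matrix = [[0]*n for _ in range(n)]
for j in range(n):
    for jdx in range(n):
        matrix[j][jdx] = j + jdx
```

Space complexity: O(n^2).
A 2D structure of size n x n is allocated.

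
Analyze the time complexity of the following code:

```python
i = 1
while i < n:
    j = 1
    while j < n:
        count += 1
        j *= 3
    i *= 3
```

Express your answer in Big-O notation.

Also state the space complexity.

Time complexity: O(log^2 n).
Space complexity: O(1).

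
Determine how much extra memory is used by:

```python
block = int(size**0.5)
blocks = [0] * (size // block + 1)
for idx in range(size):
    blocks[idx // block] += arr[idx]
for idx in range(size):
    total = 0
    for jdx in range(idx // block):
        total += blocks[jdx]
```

Space complexity: O(sqrt(n)).
Storage scales with sqrt(n).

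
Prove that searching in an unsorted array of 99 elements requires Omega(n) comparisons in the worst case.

An adversary can always place the target in the last position checked. Until all 99 positions are examined, the target might be in any unchecked position. Therefore 99 comparisons are necessary.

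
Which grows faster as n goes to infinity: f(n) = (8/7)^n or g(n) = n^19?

f(n) = (8/7)^n grows faster: (8/7)^n is exponential with base 8/7 > 1, dominating every polynomial.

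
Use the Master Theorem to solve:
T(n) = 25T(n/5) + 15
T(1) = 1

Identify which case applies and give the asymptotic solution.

a=25, b=5, f(n)=15.
log_5(25) = 2 > 0.
Since f(n) = O(n^0) is polynomially smaller than n^2, Case 1 applies.
T(n) = Theta(n^2).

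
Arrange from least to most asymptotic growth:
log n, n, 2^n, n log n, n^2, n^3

Ordered by growth rate: log n < n < n log n < n^2 < n^3 < 2^n.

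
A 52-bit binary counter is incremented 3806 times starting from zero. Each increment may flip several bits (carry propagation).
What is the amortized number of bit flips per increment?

Bit i flips on every 2^i-th increment, so over 3806 increments bit i flips floor(3806/2^i) times. Summing over i: total flips < 2 * 3806. Amortized: < 2 = O(1) per increment.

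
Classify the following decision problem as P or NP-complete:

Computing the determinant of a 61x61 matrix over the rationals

This problem is in P: Gaussian elimination runs in O(n^3).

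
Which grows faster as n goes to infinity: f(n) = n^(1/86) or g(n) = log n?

f(n) = n^(1/86) grows faster: any positive power of n dominates log n.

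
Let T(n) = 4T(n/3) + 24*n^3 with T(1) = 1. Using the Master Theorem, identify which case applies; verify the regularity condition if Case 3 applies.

a=4, b=3, f(n)=24*n^3.
log_3(4) = 1.262 < 3.
f(n) = Omega(n^(1.262+epsilon)) for some epsilon > 0, so Case 3 is the candidate.
Regularity: a*f(n/b) = 4*24*(n/3)^3 = (4/27)*24*n^3 <= c*f(n) with c = 4/27 < 1. Satisfied.
Case 3: T(n) = Theta(n^3).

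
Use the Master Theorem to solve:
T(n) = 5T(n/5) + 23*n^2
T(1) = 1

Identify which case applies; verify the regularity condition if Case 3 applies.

a=5, b=5, f(n)=23*n^2.
log_5(5) = 1 < 2.
f(n) = Omega(n^(1+epsilon)) for some epsilon > 0, so Case 3 is the candidate.
Regularity: a*f(n/b) = 5*23*(n/5)^2 = (5/25)*23*n^2 <= c*f(n) with c = 5/25 < 1. Satisfied.
Case 3: T(n) = Theta(n^2).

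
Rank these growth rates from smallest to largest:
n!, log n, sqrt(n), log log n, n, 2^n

Ordered by growth rate: log log n < log n < sqrt(n) < n < 2^n < n!.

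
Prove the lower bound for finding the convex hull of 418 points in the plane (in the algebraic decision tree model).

Reduction from sorting: given 418 numbers x_1,...,x_{418}, map x_i to the point (x_i, x_i^2) on the parabola y = x^2. All points are on the convex hull, and walking the hull gives them in sorted x-order. Since sorting requires Omega(n log n), so does planar convex hull.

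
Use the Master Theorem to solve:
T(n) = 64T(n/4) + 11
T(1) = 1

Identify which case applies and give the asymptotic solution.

a=64, b=4, f(n)=11.
log_4(64) = 3 > 0.
Since f(n) = O(n^0) is polynomially smaller than n^3, Case 1 applies.
T(n) = Theta(n^3).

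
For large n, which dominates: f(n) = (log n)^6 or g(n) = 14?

f(n) = (log n)^6 grows faster: any unbounded function dominates a constant.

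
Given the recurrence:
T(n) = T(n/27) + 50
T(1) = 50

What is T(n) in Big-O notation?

Each step divides n by 27 and adds 50. After log_27(n) steps, T(n) = O(log n).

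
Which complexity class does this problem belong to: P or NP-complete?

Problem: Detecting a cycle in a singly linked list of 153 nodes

This problem is in P: Floyd's tortoise-and-hare runs in O(n) time, O(1) space.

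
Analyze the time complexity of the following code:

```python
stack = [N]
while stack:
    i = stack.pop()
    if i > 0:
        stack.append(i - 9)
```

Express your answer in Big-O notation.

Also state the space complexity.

Time complexity: O(n).
Space complexity: O(1).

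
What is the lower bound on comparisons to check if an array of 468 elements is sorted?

To verify 468 elements are sorted, we must compare each consecutive pair. Skipping any pair allows an adversary to swap them. Therefore 467 comparisons are necessary and sufficient.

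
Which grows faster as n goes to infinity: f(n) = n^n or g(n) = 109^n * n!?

g(n) = 109^n * n! grows faster: by Stirling n! ~ sqrt(2 pi n)(n/e)^n, so 109^n n! / n^n ~ (109/e)^n sqrt(2 pi n) -> infinity since 109/e > 1.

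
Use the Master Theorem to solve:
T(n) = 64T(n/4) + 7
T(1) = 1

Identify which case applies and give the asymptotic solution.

a=64, b=4, f(n)=7.
log_4(64) = 3 > 0.
Since f(n) = O(n^0) is polynomially smaller than n^3, Case 1 applies.
T(n) = Theta(n^3).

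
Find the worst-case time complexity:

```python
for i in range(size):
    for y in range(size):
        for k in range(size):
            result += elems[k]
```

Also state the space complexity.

Time complexity: O(n^3).
Space complexity: O(1).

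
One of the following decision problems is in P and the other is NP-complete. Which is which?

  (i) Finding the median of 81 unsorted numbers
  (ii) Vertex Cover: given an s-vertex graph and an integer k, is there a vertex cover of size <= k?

(i) is P: linear-time selection (median-of-medians) runs in O(n).
(ii) is NP-complete: one of Karp's 21 NP-complete problems (with k part of the input; for any fixed constant k it is in P).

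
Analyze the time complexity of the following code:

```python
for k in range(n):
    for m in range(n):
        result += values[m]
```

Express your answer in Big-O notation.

Time complexity: O(n^2).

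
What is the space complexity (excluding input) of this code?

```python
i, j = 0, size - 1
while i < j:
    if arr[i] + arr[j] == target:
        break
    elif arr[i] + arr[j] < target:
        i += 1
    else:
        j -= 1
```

Space complexity: O(1).
Only a constant amount of auxiliary storage is used; nothing grows with n.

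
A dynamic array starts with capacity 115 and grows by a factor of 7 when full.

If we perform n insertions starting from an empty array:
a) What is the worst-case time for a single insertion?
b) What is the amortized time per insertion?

(a) Worst-case single insertion: O(n) -- when the array is full at capacity c, the resize copies all c elements, and c can be Theta(n).
(b) Resizes happen at sizes 115, 805, 5635, ... Total copy cost for n insertions: 115 + 805 + ... = O(n) (geometric series with ratio 1/7). Amortized cost per insertion: O(n)/n = O(1).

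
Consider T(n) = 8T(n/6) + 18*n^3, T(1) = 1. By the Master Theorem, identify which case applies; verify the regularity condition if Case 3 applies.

a=8, b=6, f(n)=18*n^3.
log_6(8) = 1.161 < 3.
f(n) = Omega(n^(1.161+epsilon)) for some epsilon > 0, so Case 3 is the candidate.
Regularity: a*f(n/b) = 8*18*(n/6)^3 = (8/216)*18*n^3 <= c*f(n) with c = 8/216 < 1. Satisfied.
Case 3: T(n) = Theta(n^3).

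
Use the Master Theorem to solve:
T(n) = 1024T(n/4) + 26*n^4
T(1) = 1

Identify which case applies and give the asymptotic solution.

a=1024, b=4, f(n)=26*n^4.
log_4(1024) = 5 > 4.
Since f(n) = O(n^4) is polynomially smaller than n^5, Case 1 applies.
T(n) = Theta(n^5).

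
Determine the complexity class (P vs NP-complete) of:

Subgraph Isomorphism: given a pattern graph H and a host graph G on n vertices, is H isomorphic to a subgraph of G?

This problem is NP-complete: generalizes Clique and Hamiltonian Path (pattern size is part of the input).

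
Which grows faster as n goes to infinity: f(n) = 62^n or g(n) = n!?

g(n) = n! grows faster: n!/62^n -> infinity by Stirling.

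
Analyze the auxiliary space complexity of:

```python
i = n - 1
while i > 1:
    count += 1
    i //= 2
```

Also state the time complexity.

Space complexity: O(1).
Only a constant amount of auxiliary storage is used; nothing grows with n.
Time complexity: O(log n).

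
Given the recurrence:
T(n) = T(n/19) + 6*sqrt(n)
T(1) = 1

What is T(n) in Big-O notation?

Each level contributes sqrt(n/19^k). Geometric series with ratio 1/sqrt(19) < 1 sums to O(sqrt(n)).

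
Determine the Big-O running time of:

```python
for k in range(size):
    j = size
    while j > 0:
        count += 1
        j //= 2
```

Time complexity: O(n log n).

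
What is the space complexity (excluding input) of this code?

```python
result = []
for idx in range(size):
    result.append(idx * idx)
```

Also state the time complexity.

Space complexity: O(n).
Auxiliary storage grows linearly with the input size n in the worst case.
Time complexity: O(n).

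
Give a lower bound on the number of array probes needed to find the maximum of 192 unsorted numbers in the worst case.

Adversary: any unprobed cell could hold a value larger than everything seen so far. If fewer than 192 cells are probed, the adversary places the max in an unprobed cell. So all 192 cells must be examined; together with 192-1 comparisons this is tight.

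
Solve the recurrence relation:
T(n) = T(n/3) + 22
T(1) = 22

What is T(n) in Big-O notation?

Each step divides n by 3 and adds 22. After log_3(n) steps, T(n) = O(log n).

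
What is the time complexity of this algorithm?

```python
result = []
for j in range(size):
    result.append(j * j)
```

Time complexity: O(n).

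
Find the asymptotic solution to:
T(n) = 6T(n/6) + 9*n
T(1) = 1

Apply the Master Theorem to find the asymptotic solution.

a=6, b=6, f(n)=9*n. log_6(6) = 1. Case 2: T(n) = O(n log n).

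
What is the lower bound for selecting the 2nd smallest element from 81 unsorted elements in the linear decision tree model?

Selecting the 2nd smallest of 81 elements requires Omega(n) comparisons. Every element must be compared at least once. The BFPRT algorithm achieves O(n), making this tight.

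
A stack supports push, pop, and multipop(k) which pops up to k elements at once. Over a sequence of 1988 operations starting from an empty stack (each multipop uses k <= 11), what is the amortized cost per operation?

Each element is pushed exactly once and popped at most once (whether by pop or as part of a multipop). So the total number of individual pops over the whole sequence is at most the number of pushes, which is at most 1988. Total work <= 2 * 1988, hence O(1) amortized per operation.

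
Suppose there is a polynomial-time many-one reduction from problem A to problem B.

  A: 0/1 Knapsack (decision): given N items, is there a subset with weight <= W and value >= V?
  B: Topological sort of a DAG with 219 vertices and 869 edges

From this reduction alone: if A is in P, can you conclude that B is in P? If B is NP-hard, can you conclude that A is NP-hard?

A poly-time reduction A <=_p B transfers tractability DOWN (B easy => A easy) and hardness UP (A hard => B hard), not the reverse.
From A in P, the reduction alone does NOT give B in P: any problem in P trivially reduces to SAT, yet SAT is not known to be in P.
From B NP-hard, the reduction alone does NOT give A NP-hard: again, easy problems reduce to hard ones.
(Here in fact A is NP-complete and B is in P, so no such reduction is known -- its existence would imply P = NP; the analysis concerns only what the assumed reduction would or would not let you conclude.)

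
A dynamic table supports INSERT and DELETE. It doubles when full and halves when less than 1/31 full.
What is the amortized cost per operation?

Using potential function Phi = |2*num_items - table_size| when load > 1/2, and Phi = table_size/2 - num_items otherwise. The gap of 1/31 vs 1/2 for shrinking prevents thrashing. Both insert and delete have O(1) amortized cost.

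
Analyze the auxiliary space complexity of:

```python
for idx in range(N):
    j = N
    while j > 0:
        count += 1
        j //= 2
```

Space complexity: O(1).
Only a constant amount of auxiliary storage is used; nothing grows with n.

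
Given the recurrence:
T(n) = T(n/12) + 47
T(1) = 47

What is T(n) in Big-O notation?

Each step divides n by 12 and adds 47. After log_12(n) steps, T(n) = O(log n).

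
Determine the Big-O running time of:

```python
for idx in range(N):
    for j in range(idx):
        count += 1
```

Time complexity: O(n^2).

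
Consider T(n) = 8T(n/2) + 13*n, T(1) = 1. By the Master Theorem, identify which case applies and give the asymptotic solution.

a=8, b=2, f(n)=13*n.
log_2(8) = 3 > 1.
Since f(n) = O(n^1) is polynomially smaller than n^3, Case 1 applies.
T(n) = Theta(n^3).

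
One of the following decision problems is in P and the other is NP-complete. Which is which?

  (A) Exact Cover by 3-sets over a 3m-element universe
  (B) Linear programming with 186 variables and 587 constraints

(A) is NP-complete: one of Karp's 21 NP-complete problems.
(B) is P: the ellipsoid and interior-point methods run in polynomial time.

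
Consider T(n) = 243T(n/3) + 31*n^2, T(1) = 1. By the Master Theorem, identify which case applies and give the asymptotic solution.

a=243, b=3, f(n)=31*n^2.
log_3(243) = 5 > 2.
Since f(n) = O(n^2) is polynomially smaller than n^5, Case 1 applies.
T(n) = Theta(n^5).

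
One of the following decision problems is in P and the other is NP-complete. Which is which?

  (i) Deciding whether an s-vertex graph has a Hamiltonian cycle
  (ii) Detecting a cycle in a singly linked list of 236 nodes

(i) is NP-complete: one of Karp's 21 NP-complete problems.
(ii) is P: Floyd's tortoise-and-hare runs in O(n) time, O(1) space.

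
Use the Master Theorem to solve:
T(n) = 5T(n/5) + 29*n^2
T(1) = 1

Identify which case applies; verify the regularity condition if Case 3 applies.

a=5, b=5, f(n)=29*n^2.
log_5(5) = 1 < 2.
f(n) = Omega(n^(1+epsilon)) for some epsilon > 0, so Case 3 is the candidate.
Regularity: a*f(n/b) = 5*29*(n/5)^2 = (5/25)*29*n^2 <= c*f(n) with c = 5/25 < 1. Satisfied.
Case 3: T(n) = Theta(n^2).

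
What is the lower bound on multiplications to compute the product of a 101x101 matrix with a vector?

A 101x101 matrix-vector product has 101 inner products of length 101. Output depends on all 101^2 = 10201 matrix entries. At least 10201 multiplications needed.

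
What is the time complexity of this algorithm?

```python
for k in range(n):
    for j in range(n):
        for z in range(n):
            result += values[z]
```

Time complexity: O(n^3).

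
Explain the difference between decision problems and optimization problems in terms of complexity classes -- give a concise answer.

Decision problems have yes/no answers and are classified into P, NP, etc. Optimization problems seek the best solution. Every optimization problem has a corresponding decision version. If the decision version is NP-complete, the optimization version is NP-hard.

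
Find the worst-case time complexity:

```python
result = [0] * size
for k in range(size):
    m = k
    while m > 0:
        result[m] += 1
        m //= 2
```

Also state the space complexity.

Time complexity: O(n log n).
Space complexity: O(n).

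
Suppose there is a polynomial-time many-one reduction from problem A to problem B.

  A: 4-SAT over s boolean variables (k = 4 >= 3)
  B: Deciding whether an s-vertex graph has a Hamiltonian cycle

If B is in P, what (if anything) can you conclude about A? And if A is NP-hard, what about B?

A poly-time reduction A <=_p B means any A-instance can be transformed to a B-instance in poly time.
If B is in P: compose the reduction with B's poly-time algorithm to solve A in poly time, so A is in P.
If A is NP-hard: every NP problem reduces to A, which reduces to B; composing reductions, every NP problem reduces to B, so B is NP-hard.
(Here in fact A is NP-complete and B is NP-complete.)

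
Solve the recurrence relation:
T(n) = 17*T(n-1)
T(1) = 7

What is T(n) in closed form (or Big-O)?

Each step multiplies by 17. T(n) = T(1)*17^(n-1) = 7*17^(n-1).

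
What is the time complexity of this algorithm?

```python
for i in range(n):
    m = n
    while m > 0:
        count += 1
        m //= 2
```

Time complexity: O(n log n).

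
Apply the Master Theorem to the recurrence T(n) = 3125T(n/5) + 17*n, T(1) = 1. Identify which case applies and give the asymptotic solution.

a=3125, b=5, f(n)=17*n.
log_5(3125) = 5 > 1.
Since f(n) = O(n^1) is polynomially smaller than n^5, Case 1 applies.
T(n) = Theta(n^5).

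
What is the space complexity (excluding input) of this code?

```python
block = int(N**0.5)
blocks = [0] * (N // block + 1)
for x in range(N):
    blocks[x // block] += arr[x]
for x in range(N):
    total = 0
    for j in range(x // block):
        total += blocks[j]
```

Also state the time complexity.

Space complexity: O(sqrt(n)).
Storage scales with sqrt(n).
Time complexity: O(n * sqrt(n)).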